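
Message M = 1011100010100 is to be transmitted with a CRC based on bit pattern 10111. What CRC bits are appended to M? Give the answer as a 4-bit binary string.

1001

Append 4 zeros: 10111000101000000. Divide by 10111 (XOR where the leading bit is 1):
  pos 0: 10111 XOR 10111 = 00000
  pos 8: 10100 XOR 10111 = 00011
  pos 11: 11000 XOR 10111 = 01111
  pos 12: 11110 XOR 10111 = 01001
Remainder (last 4 bits) = 1001. This is the CRC / FCS.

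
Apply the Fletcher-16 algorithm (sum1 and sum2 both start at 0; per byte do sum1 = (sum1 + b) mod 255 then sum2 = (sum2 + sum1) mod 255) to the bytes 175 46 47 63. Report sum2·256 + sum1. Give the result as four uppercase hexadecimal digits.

Running sums (mod 255):
  after byte 0 (175): sum1=175, sum2=175
  after byte 1 (46): sum1=221, sum2=141
  after byte 2 (47): sum1=13, sum2=154
  after byte 3 (63): sum1=76, sum2=230
Checksum = sum2·256 + sum1 = 230·256 + 76 = 58956 = 0xE64C.

E64C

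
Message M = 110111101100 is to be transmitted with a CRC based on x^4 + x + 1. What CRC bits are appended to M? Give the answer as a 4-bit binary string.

0011

Append 4 zeros: 1101111011000000. Divide by 10011 (XOR where the leading bit is 1):
  pos 0: 11011 XOR 10011 = 01000
  pos 1: 10001 XOR 10011 = 00010
  pos 4: 10101 XOR 10011 = 00110
  pos 6: 11010 XOR 10011 = 01001
  pos 7: 10010 XOR 10011 = 00001
  pos 11: 10000 XOR 10011 = 00011
Remainder (last 4 bits) = 0011. This is the CRC / FCS.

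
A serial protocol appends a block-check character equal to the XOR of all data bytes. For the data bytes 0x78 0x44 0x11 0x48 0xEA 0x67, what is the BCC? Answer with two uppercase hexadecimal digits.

E8

XOR the bytes together:
  start with 0x78
  0x78 ⊕ 0x44 = 0x3C
  0x3C ⊕ 0x11 = 0x2D
  0x2D ⊕ 0x48 = 0x65
  0x65 ⊕ 0xEA = 0x8F
  0x8F ⊕ 0x67 = 0xE8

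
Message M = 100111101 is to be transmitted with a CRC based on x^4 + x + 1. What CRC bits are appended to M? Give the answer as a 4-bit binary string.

0100

Append 4 zeros: 1001111010000. Divide by 10011 (XOR where the leading bit is 1):
  pos 0: 10011 XOR 10011 = 00000
  pos 5: 11010 XOR 10011 = 01001
  pos 6: 10010 XOR 10011 = 00001
Remainder (last 4 bits) = 0100. This is the CRC / FCS.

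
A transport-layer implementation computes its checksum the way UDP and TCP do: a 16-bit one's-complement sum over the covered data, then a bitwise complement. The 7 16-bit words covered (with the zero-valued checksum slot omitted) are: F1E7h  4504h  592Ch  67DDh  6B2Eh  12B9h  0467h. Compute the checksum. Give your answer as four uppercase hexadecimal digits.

One's-complement addition (fold any carry out of bit 15 back into bit 0):
  0xF1E7 + 0x4504 = 0x136EB → wrap carry → 0x36EC
  0x36EC + 0x592C = 0x09018
  0x9018 + 0x67DD = 0x0F7F5
  0xF7F5 + 0x6B2E = 0x16323 → wrap carry → 0x6324
  0x6324 + 0x12B9 = 0x075DD
  0x75DD + 0x0467 = 0x07A44
One's-complement sum = 0x7A44.
Checksum = ~0x7A44 & 0xFFFF = 0x85BB.

85BB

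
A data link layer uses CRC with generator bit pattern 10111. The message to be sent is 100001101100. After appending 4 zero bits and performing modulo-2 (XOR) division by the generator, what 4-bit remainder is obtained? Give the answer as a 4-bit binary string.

0100

Append 4 zeros: 1000011011000000. Divide by 10111 (XOR where the leading bit is 1):
  pos 0: 10000 XOR 10111 = 00111
  pos 2: 11111 XOR 10111 = 01000
  pos 3: 10000 XOR 10111 = 00111
  pos 5: 11111 XOR 10111 = 01000
  pos 6: 10000 XOR 10111 = 00111
  pos 8: 11100 XOR 10111 = 01011
  pos 9: 10110 XOR 10111 = 00001
Remainder (last 4 bits) = 0100. This is the CRC / FCS.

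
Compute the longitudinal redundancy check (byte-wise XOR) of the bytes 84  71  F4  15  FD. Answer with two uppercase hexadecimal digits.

E9

XOR the bytes together:
  start with 0x84
  0x84 ⊕ 0x71 = 0xF5
  0xF5 ⊕ 0xF4 = 0x01
  0x01 ⊕ 0x15 = 0x14
  0x14 ⊕ 0xFD = 0xE9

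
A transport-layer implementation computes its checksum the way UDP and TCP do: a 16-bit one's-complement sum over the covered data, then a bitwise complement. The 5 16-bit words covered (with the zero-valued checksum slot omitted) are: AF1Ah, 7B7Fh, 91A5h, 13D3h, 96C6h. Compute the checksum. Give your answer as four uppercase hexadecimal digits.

9926

One's-complement addition (fold any carry out of bit 15 back into bit 0):
  0xAF1A + 0x7B7F = 0x12A99 → wrap carry → 0x2A9A
  0x2A9A + 0x91A5 = 0x0BC3F
  0xBC3F + 0x13D3 = 0x0D012
  0xD012 + 0x96C6 = 0x166D8 → wrap carry → 0x66D9
One's-complement sum = 0x66D9.
Checksum = ~0x66D9 & 0xFFFF = 0x9926.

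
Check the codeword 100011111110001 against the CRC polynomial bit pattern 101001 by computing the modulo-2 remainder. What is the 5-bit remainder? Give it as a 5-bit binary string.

Modulo-2 division of 100011111110001 by 101001:
  pos 0: 100011 XOR 101001 = 001010
  pos 2: 101011 XOR 101001 = 000010
  pos 6: 101110 XOR 101001 = 000111
  pos 9: 111001 XOR 101001 = 010000
Remainder = 10000 (nonzero — an error is detected).

10000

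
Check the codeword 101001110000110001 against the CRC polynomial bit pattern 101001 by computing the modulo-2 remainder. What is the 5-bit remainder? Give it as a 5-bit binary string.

00100

Modulo-2 division of 101001110000110001 by 101001:
  pos 0: 101001 XOR 101001 = 000000
  pos 6: 110000 XOR 101001 = 011001
  pos 7: 110011 XOR 101001 = 011010
  pos 8: 110101 XOR 101001 = 011100
  pos 9: 111000 XOR 101001 = 010001
  pos 10: 100010 XOR 101001 = 001011
  pos 12: 101101 XOR 101001 = 000100
Remainder = 00100 (nonzero — an error is detected).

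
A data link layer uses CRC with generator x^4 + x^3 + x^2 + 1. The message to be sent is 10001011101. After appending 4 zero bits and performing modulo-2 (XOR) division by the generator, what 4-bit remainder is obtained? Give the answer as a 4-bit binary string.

1001

Append 4 zeros: 100010111010000. Divide by 11101 (XOR where the leading bit is 1):
  pos 0: 10001 XOR 11101 = 01100
  pos 1: 11000 XOR 11101 = 00101
  pos 3: 10111 XOR 11101 = 01010
  pos 4: 10101 XOR 11101 = 01000
  pos 5: 10000 XOR 11101 = 01101
  pos 6: 11011 XOR 11101 = 00110
  pos 8: 11000 XOR 11101 = 00101
  pos 10: 10100 XOR 11101 = 01001
Remainder (last 4 bits) = 1001. This is the CRC / FCS.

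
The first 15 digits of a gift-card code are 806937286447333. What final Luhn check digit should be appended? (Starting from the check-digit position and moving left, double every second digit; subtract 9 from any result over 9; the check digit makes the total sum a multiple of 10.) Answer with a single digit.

9

Partial digits right→left: 3 3 3 7 4 4 6 8 2 7 3 9 6 0 8
Double every second digit counting from the check-digit position (so the 1st, 3rd, 5th, ... of the partial from the right).
  doubled (with −9 where >9): 6 6 8 3 4 6 3 7 → sum 43
  kept as-is: 3 7 4 8 7 9 0 → sum 38
Total = 43 + 38 = 81.
Check digit = (10 − (81 mod 10)) mod 10 = 9.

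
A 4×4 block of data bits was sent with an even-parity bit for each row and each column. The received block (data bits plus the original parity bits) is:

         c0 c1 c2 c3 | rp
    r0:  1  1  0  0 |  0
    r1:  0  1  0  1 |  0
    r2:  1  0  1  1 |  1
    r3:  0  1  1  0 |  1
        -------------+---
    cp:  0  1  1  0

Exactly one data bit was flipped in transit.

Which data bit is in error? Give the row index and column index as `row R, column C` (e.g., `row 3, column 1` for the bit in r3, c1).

Recompute each row's even parity and compare to rp:
  r0: data parity 0, sent rp 0 → ok
  r1: data parity 0, sent rp 0 → ok
  r2: data parity 1, sent rp 1 → ok
  r3: data parity 0, sent rp 1 → mismatch
Recompute each column's even parity and compare to cp:
  c0: data parity 0, sent cp 0 → ok
  c1: data parity 1, sent cp 1 → ok
  c2: data parity 0, sent cp 1 → mismatch
  c3: data parity 0, sent cp 0 → ok
Exactly one row (r3) and one column (c2) fail → the flipped bit is at their intersection.

row 3, column 2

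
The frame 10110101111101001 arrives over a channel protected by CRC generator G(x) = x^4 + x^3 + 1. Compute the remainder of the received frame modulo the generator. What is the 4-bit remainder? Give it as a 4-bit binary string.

0100

Modulo-2 division of 10110101111101001 by 11001:
  pos 0: 10110 XOR 11001 = 01111
  pos 1: 11111 XOR 11001 = 00110
  pos 3: 11001 XOR 11001 = 00000
  pos 8: 11110 XOR 11001 = 00111
  pos 10: 11110 XOR 11001 = 00111
  pos 12: 11101 XOR 11001 = 00100
Remainder = 0100 (nonzero — an error is detected).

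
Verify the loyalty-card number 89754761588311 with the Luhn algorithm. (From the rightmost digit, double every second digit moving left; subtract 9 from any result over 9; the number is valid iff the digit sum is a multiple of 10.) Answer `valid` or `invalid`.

invalid

From the right, keep odd positions and double even positions (subtract 9 from any doubled value over 9):
  doubled (positions 2,4,...): 2 7 1 3 8 5 7 → sum 33
  kept (positions 1,3,...): 1 3 8 1 7 5 9 → sum 34
Total = 67.
67 mod 10 = 7, so the number is invalid.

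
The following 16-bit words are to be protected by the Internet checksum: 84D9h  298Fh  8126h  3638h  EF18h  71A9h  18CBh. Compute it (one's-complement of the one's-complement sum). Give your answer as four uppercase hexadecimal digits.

20AB

One's-complement addition (fold any carry out of bit 15 back into bit 0):
  0x84D9 + 0x298F = 0x0AE68
  0xAE68 + 0x8126 = 0x12F8E → wrap carry → 0x2F8F
  0x2F8F + 0x3638 = 0x065C7
  0x65C7 + 0xEF18 = 0x154DF → wrap carry → 0x54E0
  0x54E0 + 0x71A9 = 0x0C689
  0xC689 + 0x18CB = 0x0DF54
One's-complement sum = 0xDF54.
Checksum = ~0xDF54 & 0xFFFF = 0x20AB.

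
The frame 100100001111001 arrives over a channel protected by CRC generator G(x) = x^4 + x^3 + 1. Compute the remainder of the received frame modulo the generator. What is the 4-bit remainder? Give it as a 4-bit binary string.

0101

Modulo-2 division of 100100001111001 by 11001:
  pos 0: 10010 XOR 11001 = 01011
  pos 1: 10110 XOR 11001 = 01111
  pos 2: 11110 XOR 11001 = 00111
  pos 4: 11101 XOR 11001 = 00100
  pos 6: 10011 XOR 11001 = 01010
  pos 7: 10101 XOR 11001 = 01100
  pos 8: 11000 XOR 11001 = 00001
Remainder = 0101 (nonzero — an error is detected).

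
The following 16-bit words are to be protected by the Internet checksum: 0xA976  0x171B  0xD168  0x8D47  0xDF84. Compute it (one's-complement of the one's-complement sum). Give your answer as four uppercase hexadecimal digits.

0139

One's-complement addition (fold any carry out of bit 15 back into bit 0):
  0xA976 + 0x171B = 0x0C091
  0xC091 + 0xD168 = 0x191F9 → wrap carry → 0x91FA
  0x91FA + 0x8D47 = 0x11F41 → wrap carry → 0x1F42
  0x1F42 + 0xDF84 = 0x0FEC6
One's-complement sum = 0xFEC6.
Checksum = ~0xFEC6 & 0xFFFF = 0x0139.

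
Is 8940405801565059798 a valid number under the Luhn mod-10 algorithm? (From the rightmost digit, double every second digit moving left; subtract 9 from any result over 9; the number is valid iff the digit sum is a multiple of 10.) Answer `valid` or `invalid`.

From the right, keep odd positions and double even positions (subtract 9 from any doubled value over 9):
  doubled (positions 2,4,...): 9 9 0 3 2 7 0 0 9 → sum 39
  kept (positions 1,3,...): 8 7 5 5 5 0 5 4 4 8 → sum 51
Total = 90.
90 mod 10 = 0, so the number is valid.

valid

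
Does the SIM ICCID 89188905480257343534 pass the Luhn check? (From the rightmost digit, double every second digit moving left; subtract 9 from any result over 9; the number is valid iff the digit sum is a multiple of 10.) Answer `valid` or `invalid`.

invalid

From the right, keep odd positions and double even positions (subtract 9 from any doubled value over 9):
  doubled (positions 2,4,...): 6 6 6 1 0 8 0 7 2 7 → sum 43
  kept (positions 1,3,...): 4 5 4 7 2 8 5 9 8 9 → sum 61
Total = 104.
104 mod 10 = 4, so the number is invalid.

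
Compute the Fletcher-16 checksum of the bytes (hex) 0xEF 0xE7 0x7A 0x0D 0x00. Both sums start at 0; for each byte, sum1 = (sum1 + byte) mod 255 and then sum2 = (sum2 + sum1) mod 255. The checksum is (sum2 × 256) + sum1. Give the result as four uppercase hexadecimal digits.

Running sums (mod 255):
  after byte 0 (0xEF): sum1=239, sum2=239
  after byte 1 (0xE7): sum1=215, sum2=199
  after byte 2 (0x7A): sum1=82, sum2=26
  after byte 3 (0x0D): sum1=95, sum2=121
  after byte 4 (0x00): sum1=95, sum2=216
Checksum = sum2·256 + sum1 = 216·256 + 95 = 55391 = 0xD85F.

D85F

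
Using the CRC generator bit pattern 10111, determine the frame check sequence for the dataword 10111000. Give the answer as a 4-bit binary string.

0000

Append 4 zeros: 101110000000. Divide by 10111 (XOR where the leading bit is 1):
  pos 0: 10111 XOR 10111 = 00000
Remainder (last 4 bits) = 0000. This is the CRC / FCS.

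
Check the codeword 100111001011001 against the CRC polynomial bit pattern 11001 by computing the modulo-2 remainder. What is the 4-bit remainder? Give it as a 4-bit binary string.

Modulo-2 division of 100111001011001 by 11001:
  pos 0: 10011 XOR 11001 = 01010
  pos 1: 10101 XOR 11001 = 01100
  pos 2: 11000 XOR 11001 = 00001
  pos 6: 10101 XOR 11001 = 01100
  pos 7: 11001 XOR 11001 = 00000
Remainder = 0001 (nonzero — an error is detected).

0001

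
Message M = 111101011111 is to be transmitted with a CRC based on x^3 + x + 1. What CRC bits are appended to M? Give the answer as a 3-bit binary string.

111

Append 3 zeros: 111101011111000. Divide by 1011 (XOR where the leading bit is 1):
  pos 0: 1111 XOR 1011 = 0100
  pos 1: 1000 XOR 1011 = 0011
  pos 3: 1110 XOR 1011 = 0101
  pos 4: 1011 XOR 1011 = 0000
  pos 8: 1111 XOR 1011 = 0100
  pos 9: 1000 XOR 1011 = 0011
  pos 11: 1100 XOR 1011 = 0111
Remainder (last 3 bits) = 111. This is the CRC / FCS.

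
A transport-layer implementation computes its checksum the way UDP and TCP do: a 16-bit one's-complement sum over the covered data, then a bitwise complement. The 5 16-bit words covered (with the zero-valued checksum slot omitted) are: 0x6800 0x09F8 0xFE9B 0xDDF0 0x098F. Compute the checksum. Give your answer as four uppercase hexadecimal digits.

One's-complement addition (fold any carry out of bit 15 back into bit 0):
  0x6800 + 0x09F8 = 0x071F8
  0x71F8 + 0xFE9B = 0x17093 → wrap carry → 0x7094
  0x7094 + 0xDDF0 = 0x14E84 → wrap carry → 0x4E85
  0x4E85 + 0x098F = 0x05814
One's-complement sum = 0x5814.
Checksum = ~0x5814 & 0xFFFF = 0xA7EB.

A7EB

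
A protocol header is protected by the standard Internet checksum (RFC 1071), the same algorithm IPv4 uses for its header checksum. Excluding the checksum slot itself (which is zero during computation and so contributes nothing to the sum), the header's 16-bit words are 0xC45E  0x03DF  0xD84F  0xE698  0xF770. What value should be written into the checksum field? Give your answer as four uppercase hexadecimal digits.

8168

One's-complement addition (fold any carry out of bit 15 back into bit 0):
  0xC45E + 0x03DF = 0x0C83D
  0xC83D + 0xD84F = 0x1A08C → wrap carry → 0xA08D
  0xA08D + 0xE698 = 0x18725 → wrap carry → 0x8726
  0x8726 + 0xF770 = 0x17E96 → wrap carry → 0x7E97
One's-complement sum = 0x7E97.
Checksum = ~0x7E97 & 0xFFFF = 0x8168.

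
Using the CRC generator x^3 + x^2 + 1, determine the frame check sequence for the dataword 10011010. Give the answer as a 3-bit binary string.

101

Append 3 zeros: 10011010000. Divide by 1101 (XOR where the leading bit is 1):
  pos 0: 1001 XOR 1101 = 0100
  pos 1: 1001 XOR 1101 = 0100
  pos 2: 1000 XOR 1101 = 0101
  pos 3: 1011 XOR 1101 = 0110
  pos 4: 1100 XOR 1101 = 0001
  pos 7: 1000 XOR 1101 = 0101
Remainder (last 3 bits) = 101. This is the CRC / FCS.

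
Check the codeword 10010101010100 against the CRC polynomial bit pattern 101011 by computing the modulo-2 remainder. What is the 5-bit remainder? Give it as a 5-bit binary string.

00000

Modulo-2 division of 10010101010100 by 101011:
  pos 0: 100101 XOR 101011 = 001110
  pos 2: 111001 XOR 101011 = 010010
  pos 3: 100100 XOR 101011 = 001111
  pos 5: 111110 XOR 101011 = 010101
  pos 6: 101011 XOR 101011 = 000000
Remainder = 00000 (zero — the frame passes the CRC check).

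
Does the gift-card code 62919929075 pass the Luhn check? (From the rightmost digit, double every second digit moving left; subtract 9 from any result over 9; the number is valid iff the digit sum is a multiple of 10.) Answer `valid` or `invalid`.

From the right, keep odd positions and double even positions (subtract 9 from any doubled value over 9):
  doubled (positions 2,4,...): 5 9 9 2 4 → sum 29
  kept (positions 1,3,...): 5 0 2 9 9 6 → sum 31
Total = 60.
60 mod 10 = 0, so the number is valid.

valid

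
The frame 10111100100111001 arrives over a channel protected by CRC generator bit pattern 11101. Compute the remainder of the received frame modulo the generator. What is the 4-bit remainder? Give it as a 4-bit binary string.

Modulo-2 division of 10111100100111001 by 11101:
  pos 0: 10111 XOR 11101 = 01010
  pos 1: 10101 XOR 11101 = 01000
  pos 2: 10000 XOR 11101 = 01101
  pos 3: 11010 XOR 11101 = 00111
  pos 5: 11110 XOR 11101 = 00011
  pos 8: 11011 XOR 11101 = 00110
  pos 10: 11010 XOR 11101 = 00111
  pos 12: 11101 XOR 11101 = 00000
Remainder = 0000 (zero — the frame passes the CRC check).

0000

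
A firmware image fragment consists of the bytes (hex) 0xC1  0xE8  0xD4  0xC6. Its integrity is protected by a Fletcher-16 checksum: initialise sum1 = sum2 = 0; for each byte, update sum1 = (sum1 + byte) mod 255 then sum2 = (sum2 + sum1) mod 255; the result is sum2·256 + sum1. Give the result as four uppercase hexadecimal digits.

Running sums (mod 255):
  after byte 0 (0xC1): sum1=193, sum2=193
  after byte 1 (0xE8): sum1=170, sum2=108
  after byte 2 (0xD4): sum1=127, sum2=235
  after byte 3 (0xC6): sum1=70, sum2=50
Checksum = sum2·256 + sum1 = 50·256 + 70 = 12870 = 0x3246.

3246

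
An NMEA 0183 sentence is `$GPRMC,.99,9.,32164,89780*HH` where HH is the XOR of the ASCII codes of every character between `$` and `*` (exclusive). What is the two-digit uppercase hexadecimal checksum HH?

7E

XOR the ASCII codes of the payload characters:
  'G' = 0x47 → acc = 0x47
  'P' = 0x50 → acc = 0x17
  'R' = 0x52 → acc = 0x45
  'M' = 0x4D → acc = 0x08
  'C' = 0x43 → acc = 0x4B
  ',' = 0x2C → acc = 0x67
  '.' = 0x2E → acc = 0x49
  '9' = 0x39 → acc = 0x70
  '9' = 0x39 → acc = 0x49
  ',' = 0x2C → acc = 0x65
  '9' = 0x39 → acc = 0x5C
  '.' = 0x2E → acc = 0x72
  ',' = 0x2C → acc = 0x5E
  '3' = 0x33 → acc = 0x6D
  '2' = 0x32 → acc = 0x5F
  '1' = 0x31 → acc = 0x6E
  '6' = 0x36 → acc = 0x58
  '4' = 0x34 → acc = 0x6C
  ',' = 0x2C → acc = 0x40
  '8' = 0x38 → acc = 0x78
  '9' = 0x39 → acc = 0x41
  '7' = 0x37 → acc = 0x76
  '8' = 0x38 → acc = 0x4E
  '0' = 0x30 → acc = 0x7E
Checksum = 0x7E.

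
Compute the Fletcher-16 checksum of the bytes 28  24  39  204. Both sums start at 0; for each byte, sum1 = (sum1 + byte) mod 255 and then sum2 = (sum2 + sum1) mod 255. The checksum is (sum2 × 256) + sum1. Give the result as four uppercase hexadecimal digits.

Running sums (mod 255):
  after byte 0 (28): sum1=28, sum2=28
  after byte 1 (24): sum1=52, sum2=80
  after byte 2 (39): sum1=91, sum2=171
  after byte 3 (204): sum1=40, sum2=211
Checksum = sum2·256 + sum1 = 211·256 + 40 = 54056 = 0xD328.

D328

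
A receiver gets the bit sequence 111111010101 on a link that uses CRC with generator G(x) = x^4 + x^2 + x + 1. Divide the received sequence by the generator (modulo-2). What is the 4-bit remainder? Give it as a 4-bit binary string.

Modulo-2 division of 111111010101 by 10111:
  pos 0: 11111 XOR 10111 = 01000
  pos 1: 10001 XOR 10111 = 00110
  pos 3: 11001 XOR 10111 = 01110
  pos 4: 11100 XOR 10111 = 01011
  pos 5: 10111 XOR 10111 = 00000
Remainder = 0001 (nonzero — an error is detected).

0001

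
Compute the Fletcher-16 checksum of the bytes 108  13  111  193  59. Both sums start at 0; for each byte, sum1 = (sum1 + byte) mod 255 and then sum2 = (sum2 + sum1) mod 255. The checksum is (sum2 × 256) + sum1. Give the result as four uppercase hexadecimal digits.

5FE5

Running sums (mod 255):
  after byte 0 (108): sum1=108, sum2=108
  after byte 1 (13): sum1=121, sum2=229
  after byte 2 (111): sum1=232, sum2=206
  after byte 3 (193): sum1=170, sum2=121
  after byte 4 (59): sum1=229, sum2=95
Checksum = sum2·256 + sum1 = 95·256 + 229 = 24549 = 0x5FE5.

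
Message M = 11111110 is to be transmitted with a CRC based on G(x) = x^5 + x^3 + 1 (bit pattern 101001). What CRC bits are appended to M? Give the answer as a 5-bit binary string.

Append 5 zeros: 1111111000000. Divide by 101001 (XOR where the leading bit is 1):
  pos 0: 111111 XOR 101001 = 010110
  pos 1: 101101 XOR 101001 = 000100
  pos 4: 100000 XOR 101001 = 001001
  pos 6: 100100 XOR 101001 = 001101
Remainder (last 5 bits) = 11010. This is the CRC / FCS.

11010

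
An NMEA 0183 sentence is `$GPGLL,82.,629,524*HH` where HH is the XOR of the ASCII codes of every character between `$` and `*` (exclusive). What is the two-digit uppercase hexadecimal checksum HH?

56

XOR the ASCII codes of the payload characters:
  'G' = 0x47 → acc = 0x47
  'P' = 0x50 → acc = 0x17
  'G' = 0x47 → acc = 0x50
  'L' = 0x4C → acc = 0x1C
  'L' = 0x4C → acc = 0x50
  ',' = 0x2C → acc = 0x7C
  '8' = 0x38 → acc = 0x44
  '2' = 0x32 → acc = 0x76
  '.' = 0x2E → acc = 0x58
  ',' = 0x2C → acc = 0x74
  '6' = 0x36 → acc = 0x42
  '2' = 0x32 → acc = 0x70
  '9' = 0x39 → acc = 0x49
  ',' = 0x2C → acc = 0x65
  '5' = 0x35 → acc = 0x50
  '2' = 0x32 → acc = 0x62
  '4' = 0x34 → acc = 0x56
Checksum = 0x56.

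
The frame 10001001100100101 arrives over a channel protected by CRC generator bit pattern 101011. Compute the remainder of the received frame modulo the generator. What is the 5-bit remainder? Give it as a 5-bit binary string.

Modulo-2 division of 10001001100100101 by 101011:
  pos 0: 100010 XOR 101011 = 001001
  pos 2: 100101 XOR 101011 = 001110
  pos 4: 111010 XOR 101011 = 010001
  pos 5: 100010 XOR 101011 = 001001
  pos 7: 100110 XOR 101011 = 001101
  pos 9: 110101 XOR 101011 = 011110
  pos 10: 111100 XOR 101011 = 010111
  pos 11: 101111 XOR 101011 = 000100
Remainder = 00100 (nonzero — an error is detected).

00100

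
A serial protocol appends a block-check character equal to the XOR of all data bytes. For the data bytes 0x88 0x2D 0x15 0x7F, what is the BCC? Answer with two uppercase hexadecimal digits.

XOR the bytes together:
  start with 0x88
  0x88 ⊕ 0x2D = 0xA5
  0xA5 ⊕ 0x15 = 0xB0
  0xB0 ⊕ 0x7F = 0xCF

CF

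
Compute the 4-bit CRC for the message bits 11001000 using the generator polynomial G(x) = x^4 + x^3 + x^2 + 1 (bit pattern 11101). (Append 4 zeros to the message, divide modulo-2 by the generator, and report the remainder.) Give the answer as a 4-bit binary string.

0100

Append 4 zeros: 110010000000. Divide by 11101 (XOR where the leading bit is 1):
  pos 0: 11001 XOR 11101 = 00100
  pos 2: 10000 XOR 11101 = 01101
  pos 3: 11010 XOR 11101 = 00111
  pos 5: 11100 XOR 11101 = 00001
Remainder (last 4 bits) = 0100. This is the CRC / FCS.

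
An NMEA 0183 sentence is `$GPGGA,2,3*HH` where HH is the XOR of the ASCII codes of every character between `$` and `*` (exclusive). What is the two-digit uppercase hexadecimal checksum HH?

57

XOR the ASCII codes of the payload characters:
  'G' = 0x47 → acc = 0x47
  'P' = 0x50 → acc = 0x17
  'G' = 0x47 → acc = 0x50
  'G' = 0x47 → acc = 0x17
  'A' = 0x41 → acc = 0x56
  ',' = 0x2C → acc = 0x7A
  '2' = 0x32 → acc = 0x48
  ',' = 0x2C → acc = 0x64
  '3' = 0x33 → acc = 0x57
Checksum = 0x57.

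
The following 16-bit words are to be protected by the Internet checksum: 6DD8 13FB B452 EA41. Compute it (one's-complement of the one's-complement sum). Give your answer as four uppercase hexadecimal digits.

One's-complement addition (fold any carry out of bit 15 back into bit 0):
  0x6DD8 + 0x13FB = 0x081D3
  0x81D3 + 0xB452 = 0x13625 → wrap carry → 0x3626
  0x3626 + 0xEA41 = 0x12067 → wrap carry → 0x2068
One's-complement sum = 0x2068.
Checksum = ~0x2068 & 0xFFFF = 0xDF97.

DF97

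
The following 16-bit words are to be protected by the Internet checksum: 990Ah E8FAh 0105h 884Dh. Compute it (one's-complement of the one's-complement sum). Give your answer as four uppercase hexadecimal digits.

F4A7

One's-complement addition (fold any carry out of bit 15 back into bit 0):
  0x990A + 0xE8FA = 0x18204 → wrap carry → 0x8205
  0x8205 + 0x0105 = 0x0830A
  0x830A + 0x884D = 0x10B57 → wrap carry → 0x0B58
One's-complement sum = 0x0B58.
Checksum = ~0x0B58 & 0xFFFF = 0xF4A7.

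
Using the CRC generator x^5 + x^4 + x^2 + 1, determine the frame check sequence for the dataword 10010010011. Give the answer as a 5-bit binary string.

01110

Append 5 zeros: 1001001001100000. Divide by 110101 (XOR where the leading bit is 1):
  pos 0: 100100 XOR 110101 = 010001
  pos 1: 100011 XOR 110101 = 010110
  pos 2: 101100 XOR 110101 = 011001
  pos 3: 110010 XOR 110101 = 000111
  pos 6: 111110 XOR 110101 = 001011
  pos 8: 101100 XOR 110101 = 011001
  pos 9: 110010 XOR 110101 = 000111
Remainder (last 5 bits) = 01110. This is the CRC / FCS.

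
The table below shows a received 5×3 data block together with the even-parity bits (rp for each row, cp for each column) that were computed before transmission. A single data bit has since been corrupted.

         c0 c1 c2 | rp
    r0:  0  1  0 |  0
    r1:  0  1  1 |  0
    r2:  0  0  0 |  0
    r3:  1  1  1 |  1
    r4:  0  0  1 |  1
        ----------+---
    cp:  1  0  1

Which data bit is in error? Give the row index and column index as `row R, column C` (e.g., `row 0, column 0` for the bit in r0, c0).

Recompute each row's even parity and compare to rp:
  r0: data parity 1, sent rp 0 → mismatch
  r1: data parity 0, sent rp 0 → ok
  r2: data parity 0, sent rp 0 → ok
  r3: data parity 1, sent rp 1 → ok
  r4: data parity 1, sent rp 1 → ok
Recompute each column's even parity and compare to cp:
  c0: data parity 1, sent cp 1 → ok
  c1: data parity 1, sent cp 0 → mismatch
  c2: data parity 1, sent cp 1 → ok
Exactly one row (r0) and one column (c1) fail → the flipped bit is at their intersection.

row 0, column 1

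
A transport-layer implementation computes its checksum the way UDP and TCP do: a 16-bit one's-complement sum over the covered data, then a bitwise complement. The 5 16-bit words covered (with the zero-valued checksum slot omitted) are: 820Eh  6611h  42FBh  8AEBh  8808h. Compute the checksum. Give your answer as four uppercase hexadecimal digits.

C1F0

One's-complement addition (fold any carry out of bit 15 back into bit 0):
  0x820E + 0x6611 = 0x0E81F
  0xE81F + 0x42FB = 0x12B1A → wrap carry → 0x2B1B
  0x2B1B + 0x8AEB = 0x0B606
  0xB606 + 0x8808 = 0x13E0E → wrap carry → 0x3E0F
One's-complement sum = 0x3E0F.
Checksum = ~0x3E0F & 0xFFFF = 0xC1F0.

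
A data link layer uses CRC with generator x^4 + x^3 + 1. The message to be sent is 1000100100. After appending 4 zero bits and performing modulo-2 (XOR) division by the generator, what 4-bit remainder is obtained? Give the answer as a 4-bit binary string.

Append 4 zeros: 10001001000000. Divide by 11001 (XOR where the leading bit is 1):
  pos 0: 10001 XOR 11001 = 01000
  pos 1: 10000 XOR 11001 = 01001
  pos 2: 10010 XOR 11001 = 01011
  pos 3: 10111 XOR 11001 = 01110
  pos 4: 11100 XOR 11001 = 00101
  pos 6: 10100 XOR 11001 = 01101
  pos 7: 11010 XOR 11001 = 00011
Remainder (last 4 bits) = 1100. This is the CRC / FCS.

1100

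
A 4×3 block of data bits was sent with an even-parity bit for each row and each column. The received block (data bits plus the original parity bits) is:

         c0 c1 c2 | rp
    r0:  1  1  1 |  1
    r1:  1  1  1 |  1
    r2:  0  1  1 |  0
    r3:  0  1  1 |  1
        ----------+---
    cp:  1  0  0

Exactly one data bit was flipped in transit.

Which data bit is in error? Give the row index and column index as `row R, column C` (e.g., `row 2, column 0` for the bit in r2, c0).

row 3, column 0

Recompute each row's even parity and compare to rp:
  r0: data parity 1, sent rp 1 → ok
  r1: data parity 1, sent rp 1 → ok
  r2: data parity 0, sent rp 0 → ok
  r3: data parity 0, sent rp 1 → mismatch
Recompute each column's even parity and compare to cp:
  c0: data parity 0, sent cp 1 → mismatch
  c1: data parity 0, sent cp 0 → ok
  c2: data parity 0, sent cp 0 → ok
Exactly one row (r3) and one column (c0) fail → the flipped bit is at their intersection.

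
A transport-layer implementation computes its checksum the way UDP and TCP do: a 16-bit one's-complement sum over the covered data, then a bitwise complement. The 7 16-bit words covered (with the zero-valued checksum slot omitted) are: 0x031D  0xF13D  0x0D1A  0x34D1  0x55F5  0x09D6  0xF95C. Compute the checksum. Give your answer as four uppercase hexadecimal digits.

One's-complement addition (fold any carry out of bit 15 back into bit 0):
  0x031D + 0xF13D = 0x0F45A
  0xF45A + 0x0D1A = 0x10174 → wrap carry → 0x0175
  0x0175 + 0x34D1 = 0x03646
  0x3646 + 0x55F5 = 0x08C3B
  0x8C3B + 0x09D6 = 0x09611
  0x9611 + 0xF95C = 0x18F6D → wrap carry → 0x8F6E
One's-complement sum = 0x8F6E.
Checksum = ~0x8F6E & 0xFFFF = 0x7091.

7091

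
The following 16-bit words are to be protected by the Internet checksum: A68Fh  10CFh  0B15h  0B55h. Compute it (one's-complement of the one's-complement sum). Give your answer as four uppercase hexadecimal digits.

One's-complement addition (fold any carry out of bit 15 back into bit 0):
  0xA68F + 0x10CF = 0x0B75E
  0xB75E + 0x0B15 = 0x0C273
  0xC273 + 0x0B55 = 0x0CDC8
One's-complement sum = 0xCDC8.
Checksum = ~0xCDC8 & 0xFFFF = 0x3237.

3237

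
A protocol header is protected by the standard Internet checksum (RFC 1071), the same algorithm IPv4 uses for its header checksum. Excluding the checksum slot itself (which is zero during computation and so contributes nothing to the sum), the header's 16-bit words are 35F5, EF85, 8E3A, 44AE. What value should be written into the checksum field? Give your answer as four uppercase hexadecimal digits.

One's-complement addition (fold any carry out of bit 15 back into bit 0):
  0x35F5 + 0xEF85 = 0x1257A → wrap carry → 0x257B
  0x257B + 0x8E3A = 0x0B3B5
  0xB3B5 + 0x44AE = 0x0F863
One's-complement sum = 0xF863.
Checksum = ~0xF863 & 0xFFFF = 0x079C.

079C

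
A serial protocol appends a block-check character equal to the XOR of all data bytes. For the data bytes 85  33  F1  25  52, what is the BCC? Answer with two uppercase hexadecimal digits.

30

XOR the bytes together:
  start with 0x85
  0x85 ⊕ 0x33 = 0xB6
  0xB6 ⊕ 0xF1 = 0x47
  0x47 ⊕ 0x25 = 0x62
  0x62 ⊕ 0x52 = 0x30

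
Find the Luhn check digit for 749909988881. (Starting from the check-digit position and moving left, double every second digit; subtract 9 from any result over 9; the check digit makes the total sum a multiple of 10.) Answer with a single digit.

7

Partial digits right→left: 1 8 8 8 8 9 9 0 9 9 4 7
Double every second digit counting from the check-digit position (so the 1st, 3rd, 5th, ... of the partial from the right).
  doubled (with −9 where >9): 2 7 7 9 9 8 → sum 42
  kept as-is: 8 8 9 0 9 7 → sum 41
Total = 42 + 41 = 83.
Check digit = (10 − (83 mod 10)) mod 10 = 7.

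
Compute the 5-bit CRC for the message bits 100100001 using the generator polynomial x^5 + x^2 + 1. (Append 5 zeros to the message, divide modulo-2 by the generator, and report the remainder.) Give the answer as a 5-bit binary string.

Append 5 zeros: 10010000100000. Divide by 100101 (XOR where the leading bit is 1):
  pos 0: 100100 XOR 100101 = 000001
  pos 5: 100100 XOR 100101 = 000001
Remainder (last 5 bits) = 01000. This is the CRC / FCS.

01000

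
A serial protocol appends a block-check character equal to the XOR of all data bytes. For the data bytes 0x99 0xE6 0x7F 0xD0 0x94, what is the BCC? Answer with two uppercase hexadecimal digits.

44

XOR the bytes together:
  start with 0x99
  0x99 ⊕ 0xE6 = 0x7F
  0x7F ⊕ 0x7F = 0x00
  0x00 ⊕ 0xD0 = 0xD0
  0xD0 ⊕ 0x94 = 0x44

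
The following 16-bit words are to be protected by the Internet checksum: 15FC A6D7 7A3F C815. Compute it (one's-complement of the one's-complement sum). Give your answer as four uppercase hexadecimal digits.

One's-complement addition (fold any carry out of bit 15 back into bit 0):
  0x15FC + 0xA6D7 = 0x0BCD3
  0xBCD3 + 0x7A3F = 0x13712 → wrap carry → 0x3713
  0x3713 + 0xC815 = 0x0FF28
One's-complement sum = 0xFF28.
Checksum = ~0xFF28 & 0xFFFF = 0x00D7.

00D7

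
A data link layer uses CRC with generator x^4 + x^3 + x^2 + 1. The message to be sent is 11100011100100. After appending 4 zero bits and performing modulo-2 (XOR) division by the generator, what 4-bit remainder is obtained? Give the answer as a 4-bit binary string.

Append 4 zeros: 111000111001000000. Divide by 11101 (XOR where the leading bit is 1):
  pos 0: 11100 XOR 11101 = 00001
  pos 4: 10111 XOR 11101 = 01010
  pos 5: 10100 XOR 11101 = 01001
  pos 6: 10010 XOR 11101 = 01111
  pos 7: 11111 XOR 11101 = 00010
  pos 10: 10000 XOR 11101 = 01101
  pos 11: 11010 XOR 11101 = 00111
  pos 13: 11100 XOR 11101 = 00001
Remainder (last 4 bits) = 0001. This is the CRC / FCS.

0001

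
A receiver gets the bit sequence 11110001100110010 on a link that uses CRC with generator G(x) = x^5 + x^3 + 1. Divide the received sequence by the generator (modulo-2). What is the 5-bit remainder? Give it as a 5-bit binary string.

00000

Modulo-2 division of 11110001100110010 by 101001:
  pos 0: 111100 XOR 101001 = 010101
  pos 1: 101010 XOR 101001 = 000011
  pos 5: 111100 XOR 101001 = 010101
  pos 6: 101011 XOR 101001 = 000010
  pos 10: 101001 XOR 101001 = 000000
Remainder = 00000 (zero — the frame passes the CRC check).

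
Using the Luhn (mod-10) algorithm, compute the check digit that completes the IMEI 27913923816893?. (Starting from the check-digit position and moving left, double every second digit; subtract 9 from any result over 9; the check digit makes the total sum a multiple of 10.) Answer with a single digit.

Partial digits right→left: 3 9 8 6 1 8 3 2 9 3 1 9 7 2
Double every second digit counting from the check-digit position (so the 1st, 3rd, 5th, ... of the partial from the right).
  doubled (with −9 where >9): 6 7 2 6 9 2 5 → sum 37
  kept as-is: 9 6 8 2 3 9 2 → sum 39
Total = 37 + 39 = 76.
Check digit = (10 − (76 mod 10)) mod 10 = 4.

4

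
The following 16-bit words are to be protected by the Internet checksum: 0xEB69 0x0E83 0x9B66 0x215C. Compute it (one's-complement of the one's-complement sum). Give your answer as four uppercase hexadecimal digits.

One's-complement addition (fold any carry out of bit 15 back into bit 0):
  0xEB69 + 0x0E83 = 0x0F9EC
  0xF9EC + 0x9B66 = 0x19552 → wrap carry → 0x9553
  0x9553 + 0x215C = 0x0B6AF
One's-complement sum = 0xB6AF.
Checksum = ~0xB6AF & 0xFFFF = 0x4950.

4950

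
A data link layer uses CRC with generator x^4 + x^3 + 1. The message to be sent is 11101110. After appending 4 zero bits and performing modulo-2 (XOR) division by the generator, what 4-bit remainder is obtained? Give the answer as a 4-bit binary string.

Append 4 zeros: 111011100000. Divide by 11001 (XOR where the leading bit is 1):
  pos 0: 11101 XOR 11001 = 00100
  pos 2: 10011 XOR 11001 = 01010
  pos 3: 10100 XOR 11001 = 01101
  pos 4: 11010 XOR 11001 = 00011
  pos 7: 11000 XOR 11001 = 00001
Remainder (last 4 bits) = 0001. This is the CRC / FCS.

0001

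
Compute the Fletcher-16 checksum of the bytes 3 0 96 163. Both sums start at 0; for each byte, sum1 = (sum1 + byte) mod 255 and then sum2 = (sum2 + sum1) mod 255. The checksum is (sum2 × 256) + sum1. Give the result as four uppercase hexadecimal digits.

Running sums (mod 255):
  after byte 0 (3): sum1=3, sum2=3
  after byte 1 (0): sum1=3, sum2=6
  after byte 2 (96): sum1=99, sum2=105
  after byte 3 (163): sum1=7, sum2=112
Checksum = sum2·256 + sum1 = 112·256 + 7 = 28679 = 0x7007.

7007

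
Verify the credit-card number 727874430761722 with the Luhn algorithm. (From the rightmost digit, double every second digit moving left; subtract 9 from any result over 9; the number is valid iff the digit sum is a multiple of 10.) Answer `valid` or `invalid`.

From the right, keep odd positions and double even positions (subtract 9 from any doubled value over 9):
  doubled (positions 2,4,...): 4 2 5 6 8 7 4 → sum 36
  kept (positions 1,3,...): 2 7 6 0 4 7 7 7 → sum 40
Total = 76.
76 mod 10 = 6, so the number is invalid.

invalid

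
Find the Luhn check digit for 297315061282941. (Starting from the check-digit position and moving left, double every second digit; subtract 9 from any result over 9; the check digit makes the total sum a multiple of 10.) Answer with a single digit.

Partial digits right→left: 1 4 9 2 8 2 1 6 0 5 1 3 7 9 2
Double every second digit counting from the check-digit position (so the 1st, 3rd, 5th, ... of the partial from the right).
  doubled (with −9 where >9): 2 9 7 2 0 2 5 4 → sum 31
  kept as-is: 4 2 2 6 5 3 9 → sum 31
Total = 31 + 31 = 62.
Check digit = (10 − (62 mod 10)) mod 10 = 8.

8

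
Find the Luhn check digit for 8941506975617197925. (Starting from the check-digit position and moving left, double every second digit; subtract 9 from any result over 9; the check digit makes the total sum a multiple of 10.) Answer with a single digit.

Partial digits right→left: 5 2 9 7 9 1 7 1 6 5 7 9 6 0 5 1 4 9 8
Double every second digit counting from the check-digit position (so the 1st, 3rd, 5th, ... of the partial from the right).
  doubled (with −9 where >9): 1 9 9 5 3 5 3 1 8 7 → sum 51
  kept as-is: 2 7 1 1 5 9 0 1 9 → sum 35
Total = 51 + 35 = 86.
Check digit = (10 − (86 mod 10)) mod 10 = 4.

4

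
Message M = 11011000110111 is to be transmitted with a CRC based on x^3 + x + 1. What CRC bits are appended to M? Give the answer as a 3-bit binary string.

Append 3 zeros: 11011000110111000. Divide by 1011 (XOR where the leading bit is 1):
  pos 0: 1101 XOR 1011 = 0110
  pos 1: 1101 XOR 1011 = 0110
  pos 2: 1100 XOR 1011 = 0111
  pos 3: 1110 XOR 1011 = 0101
  pos 4: 1010 XOR 1011 = 0001
  pos 7: 1110 XOR 1011 = 0101
  pos 8: 1011 XOR 1011 = 0000
  pos 12: 1100 XOR 1011 = 0111
  pos 13: 1110 XOR 1011 = 0101
Remainder (last 3 bits) = 101. This is the CRC / FCS.

101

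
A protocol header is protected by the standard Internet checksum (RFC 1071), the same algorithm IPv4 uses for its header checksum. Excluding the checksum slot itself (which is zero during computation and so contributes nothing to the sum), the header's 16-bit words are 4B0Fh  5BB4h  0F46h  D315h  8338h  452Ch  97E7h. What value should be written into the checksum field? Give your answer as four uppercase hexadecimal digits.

One's-complement addition (fold any carry out of bit 15 back into bit 0):
  0x4B0F + 0x5BB4 = 0x0A6C3
  0xA6C3 + 0x0F46 = 0x0B609
  0xB609 + 0xD315 = 0x1891E → wrap carry → 0x891F
  0x891F + 0x8338 = 0x10C57 → wrap carry → 0x0C58
  0x0C58 + 0x452C = 0x05184
  0x5184 + 0x97E7 = 0x0E96B
One's-complement sum = 0xE96B.
Checksum = ~0xE96B & 0xFFFF = 0x1694.

1694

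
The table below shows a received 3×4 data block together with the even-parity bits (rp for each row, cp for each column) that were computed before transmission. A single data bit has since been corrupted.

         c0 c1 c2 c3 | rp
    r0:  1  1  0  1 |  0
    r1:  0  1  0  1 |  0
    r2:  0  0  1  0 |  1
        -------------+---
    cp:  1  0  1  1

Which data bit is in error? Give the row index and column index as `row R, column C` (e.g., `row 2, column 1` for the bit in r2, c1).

row 0, column 3

Recompute each row's even parity and compare to rp:
  r0: data parity 1, sent rp 0 → mismatch
  r1: data parity 0, sent rp 0 → ok
  r2: data parity 1, sent rp 1 → ok
Recompute each column's even parity and compare to cp:
  c0: data parity 1, sent cp 1 → ok
  c1: data parity 0, sent cp 0 → ok
  c2: data parity 1, sent cp 1 → ok
  c3: data parity 0, sent cp 1 → mismatch
Exactly one row (r0) and one column (c3) fail → the flipped bit is at their intersection.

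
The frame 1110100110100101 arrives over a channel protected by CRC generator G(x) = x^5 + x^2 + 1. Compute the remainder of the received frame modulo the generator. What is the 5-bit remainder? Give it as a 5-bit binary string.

00000

Modulo-2 division of 1110100110100101 by 100101:
  pos 0: 111010 XOR 100101 = 011111
  pos 1: 111110 XOR 100101 = 011011
  pos 2: 110111 XOR 100101 = 010010
  pos 3: 100101 XOR 100101 = 000000
  pos 10: 100101 XOR 100101 = 000000
Remainder = 00000 (zero — the frame passes the CRC check).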